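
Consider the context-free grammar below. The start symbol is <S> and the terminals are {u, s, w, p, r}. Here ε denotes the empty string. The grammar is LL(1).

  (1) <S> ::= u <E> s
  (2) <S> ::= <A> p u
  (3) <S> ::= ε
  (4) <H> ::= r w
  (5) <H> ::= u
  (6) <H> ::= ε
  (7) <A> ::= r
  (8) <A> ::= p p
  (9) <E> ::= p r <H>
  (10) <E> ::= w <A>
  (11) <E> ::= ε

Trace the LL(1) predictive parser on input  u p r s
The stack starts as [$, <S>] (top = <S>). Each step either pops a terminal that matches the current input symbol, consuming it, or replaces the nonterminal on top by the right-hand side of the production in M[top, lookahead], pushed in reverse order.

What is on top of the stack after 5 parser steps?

<H>

     Stack        Input      Action
  1  $ <S>        u p r s $  expand <S> ::= u <E> s
  2  $ s <E> u    u p r s $  match u
  3  $ s <E>      p r s $    expand <E> ::= p r <H>
  4  $ s <H> r p  p r s $    match p
  5  $ s <H> r    r s $      match r
Stack after step 5: $ s <H> (top = <H>).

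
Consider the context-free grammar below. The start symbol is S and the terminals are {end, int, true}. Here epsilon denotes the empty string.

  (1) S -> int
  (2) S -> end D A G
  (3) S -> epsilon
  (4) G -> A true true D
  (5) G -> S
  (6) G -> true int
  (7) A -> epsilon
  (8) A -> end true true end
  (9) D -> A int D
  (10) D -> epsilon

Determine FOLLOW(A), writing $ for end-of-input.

{$, end, int, true}

FIRST(S) = {epsilon, end, int}
FIRST(A) = {epsilon, end}
FIRST(G) = {epsilon, end, int, true}  (via A true true D, S)
FIRST(D) = {epsilon, end, int}  (via A int D)
FOLLOW(S) includes $ since S is the start symbol.
FOLLOW(S): in G->S, the suffix after S is empty, so FOLLOW(S) ⊇ FOLLOW(G) = {$}. Thus FOLLOW(S) = {$}.
FOLLOW(G): in S->end D A G, the suffix after G is empty, so FOLLOW(G) ⊇ FOLLOW(S) = {$}. Thus FOLLOW(G) = {$}.
FOLLOW(A): in S->end D A G, A is followed by G with FIRST {epsilon, end, int, true}; in S->end D A G, the suffix after A is nullable, so FOLLOW(A) ⊇ FOLLOW(S) = {$}; in G->A true true D, A is followed by true true D with FIRST {true}; in D->A int D, A is followed by int D with FIRST {int}. Thus FOLLOW(A) = {$, end, int, true}.
FOLLOW(D): in S->end D A G, D is followed by A G with FIRST {epsilon, end, int, true}; in S->end D A G, the suffix after D is nullable, so FOLLOW(D) ⊇ FOLLOW(S) = {$}; in G->A true true D, the suffix after D is empty, so FOLLOW(D) ⊇ FOLLOW(G) = {$}; in D->A int D, the suffix after D is empty (adds nothing new). Thus FOLLOW(D) = {$, end, int, true}.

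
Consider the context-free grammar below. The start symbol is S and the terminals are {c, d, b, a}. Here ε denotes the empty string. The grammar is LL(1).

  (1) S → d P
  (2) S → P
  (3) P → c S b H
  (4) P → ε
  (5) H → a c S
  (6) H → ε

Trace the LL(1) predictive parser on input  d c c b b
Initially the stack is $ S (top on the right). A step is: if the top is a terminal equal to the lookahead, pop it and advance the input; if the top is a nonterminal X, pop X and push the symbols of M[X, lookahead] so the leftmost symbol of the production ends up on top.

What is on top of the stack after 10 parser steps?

      Stack          Input        Action
   1  $ S            d c c b b $  expand S → d P
   2  $ P d          d c c b b $  match d
   3  $ P            c c b b $    expand P → c S b H
   4  $ H b S c      c c b b $    match c
   5  $ H b S        c b b $      expand S → P
   6  $ H b P        c b b $      expand P → c S b H
   7  $ H b H b S c  c b b $      match c
   8  $ H b H b S    b b $        expand S → P
   9  $ H b H b P    b b $        expand P → ε
  10  $ H b H b      b b $        match b
Stack after step 10: $ H b H (top = H).

H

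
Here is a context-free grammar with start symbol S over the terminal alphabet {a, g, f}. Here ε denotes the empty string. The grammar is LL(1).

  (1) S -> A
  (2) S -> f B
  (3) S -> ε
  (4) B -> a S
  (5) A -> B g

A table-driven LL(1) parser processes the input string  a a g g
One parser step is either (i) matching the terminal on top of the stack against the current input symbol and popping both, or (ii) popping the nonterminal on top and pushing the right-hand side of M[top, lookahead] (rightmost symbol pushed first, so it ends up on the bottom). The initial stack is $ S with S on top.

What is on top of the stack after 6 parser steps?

step 1: stack=$ S  input=a a g g $  — expand S -> A
step 2: stack=$ A  input=a a g g $  — expand A -> B g
step 3: stack=$ g B  input=a a g g $  — expand B -> a S
step 4: stack=$ g S a  input=a a g g $  — match a
step 5: stack=$ g S  input=a g g $  — expand S -> A
step 6: stack=$ g A  input=a g g $  — expand A -> B g
Stack after step 6: $ g g B (top = B).

B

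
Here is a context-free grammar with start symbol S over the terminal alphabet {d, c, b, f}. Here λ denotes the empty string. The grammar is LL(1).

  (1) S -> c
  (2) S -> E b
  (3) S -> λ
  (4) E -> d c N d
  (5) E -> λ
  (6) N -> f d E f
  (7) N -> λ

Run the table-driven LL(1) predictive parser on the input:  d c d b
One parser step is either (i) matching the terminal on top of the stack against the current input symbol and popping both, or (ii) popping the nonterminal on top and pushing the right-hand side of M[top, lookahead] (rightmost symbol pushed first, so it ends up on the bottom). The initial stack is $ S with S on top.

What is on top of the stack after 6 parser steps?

b

     Stack        Input      Action
  1  $ S          d c d b $  expand S -> E b
  2  $ b E        d c d b $  expand E -> d c N d
  3  $ b d N c d  d c d b $  match d
  4  $ b d N c    c d b $    match c
  5  $ b d N      d b $      expand N -> λ
  6  $ b d        d b $      match d
Stack after step 6: $ b (top = b).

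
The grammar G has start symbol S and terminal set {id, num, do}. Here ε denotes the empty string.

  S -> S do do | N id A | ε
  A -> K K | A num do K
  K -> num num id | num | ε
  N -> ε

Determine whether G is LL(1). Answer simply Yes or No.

FIRST(S) = {ε, do, id}
FIRST(A) = {ε, num}
FIRST(K) = {ε, num}
FIRST(N) = {ε}
FOLLOW(S) = {$, do}
FOLLOW(A) = {$, do, num}
FOLLOW(K) = {$, do, num}
FOLLOW(N) = {id}
Cell M[A, num] receives both A -> K K and A -> A num do K — the grammar is not LL(1).

No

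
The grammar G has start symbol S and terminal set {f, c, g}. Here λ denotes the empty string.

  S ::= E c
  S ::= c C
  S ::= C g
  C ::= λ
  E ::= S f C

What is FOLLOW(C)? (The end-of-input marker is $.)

{$, c, f, g}

FIRST(C) = {λ}
FIRST(S) = {c, g}  (via E c, C g)
FIRST(E) = {c, g}  (via S f C)
FOLLOW(S) includes $ since S is the start symbol.
FOLLOW(S): in E::=S f C, S is followed by f C with FIRST {f}. Thus FOLLOW(S) = {$, f}.
FOLLOW(E): in S::=E c, E is followed by c with FIRST {c}. Thus FOLLOW(E) = {c}.
FOLLOW(C): in S::=c C, the suffix after C is empty, so FOLLOW(C) ⊇ FOLLOW(S) = {$, f}; in S::=C g, C is followed by g with FIRST {g}; in E::=S f C, the suffix after C is empty, so FOLLOW(C) ⊇ FOLLOW(E) = {c}. Thus FOLLOW(C) = {$, c, f, g}.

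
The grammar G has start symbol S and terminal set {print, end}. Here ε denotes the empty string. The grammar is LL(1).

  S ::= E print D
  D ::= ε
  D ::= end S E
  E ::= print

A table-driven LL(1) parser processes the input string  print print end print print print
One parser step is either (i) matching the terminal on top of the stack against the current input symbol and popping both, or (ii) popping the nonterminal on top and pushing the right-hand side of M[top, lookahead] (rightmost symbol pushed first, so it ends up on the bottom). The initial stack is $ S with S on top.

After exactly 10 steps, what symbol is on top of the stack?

step 1: stack=$ S  input=print print end print print print $  — expand S ::= E print D
step 2: stack=$ D print E  input=print print end print print print $  — expand E ::= print
step 3: stack=$ D print print  input=print print end print print print $  — match print
step 4: stack=$ D print  input=print end print print print $  — match print
step 5: stack=$ D  input=end print print print $  — expand D ::= end S E
step 6: stack=$ E S end  input=end print print print $  — match end
step 7: stack=$ E S  input=print print print $  — expand S ::= E print D
step 8: stack=$ E D print E  input=print print print $  — expand E ::= print
step 9: stack=$ E D print print  input=print print print $  — match print
step 10: stack=$ E D print  input=print print $  — match print
Stack after step 10: $ E D (top = D).

D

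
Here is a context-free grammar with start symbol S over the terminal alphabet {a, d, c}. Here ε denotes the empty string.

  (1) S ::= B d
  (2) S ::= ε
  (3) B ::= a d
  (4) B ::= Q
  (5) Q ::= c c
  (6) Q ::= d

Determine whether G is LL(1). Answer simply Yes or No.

Yes

FIRST(S) = {ε, a, c, d}
FIRST(B) = {a, c, d}
FIRST(Q) = {c, d}
FOLLOW(S) = {$}
FOLLOW(B) = {d}
FOLLOW(Q) = {d}
Each cell of M receives at most one production.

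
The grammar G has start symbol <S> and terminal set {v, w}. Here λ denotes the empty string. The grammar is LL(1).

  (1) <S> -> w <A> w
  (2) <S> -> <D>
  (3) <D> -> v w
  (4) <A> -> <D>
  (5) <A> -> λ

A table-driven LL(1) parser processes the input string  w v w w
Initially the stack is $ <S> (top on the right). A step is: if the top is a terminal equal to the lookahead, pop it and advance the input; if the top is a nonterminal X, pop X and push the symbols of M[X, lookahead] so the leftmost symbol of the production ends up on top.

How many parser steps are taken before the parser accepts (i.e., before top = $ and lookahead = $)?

7

step 1: stack=$ <S>  input=w v w w $  — expand <S> -> w <A> w
step 2: stack=$ w <A> w  input=w v w w $  — match w
step 3: stack=$ w <A>  input=v w w $  — expand <A> -> <D>
step 4: stack=$ w <D>  input=v w w $  — expand <D> -> v w
step 5: stack=$ w w v  input=v w w $  — match v
step 6: stack=$ w w  input=w w $  — match w
step 7: stack=$ w  input=w $  — match w
Accept reached after 7 steps.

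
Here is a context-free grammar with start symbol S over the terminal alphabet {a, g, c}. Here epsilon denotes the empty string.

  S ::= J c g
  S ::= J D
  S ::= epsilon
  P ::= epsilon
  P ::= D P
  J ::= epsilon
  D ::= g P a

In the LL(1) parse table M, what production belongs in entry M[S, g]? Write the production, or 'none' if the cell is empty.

FIRST(J): from J::=epsilon we get {epsilon}. So FIRST(J) = {epsilon}.
FIRST(D): from D::=g P a we get {g}. So FIRST(D) = {g}.
FIRST(S): from S::=J c g we get {c}; from S::=J D we get {g}; from S::=epsilon we get {epsilon}. So FIRST(S) = {epsilon, c, g}.
FIRST(P): from P::=epsilon we get {epsilon}; from P::=D P we get {g}. So FIRST(P) = {epsilon, g}.
FOLLOW(S) includes $ since S is the start symbol.
FOLLOW(S): S appears on no right-hand side. Thus FOLLOW(S) = {$}.
For S ::= J c g: FIRST(J c g) = {c}, so it goes in M[S, t] for t ∈ {c}.
For S ::= J D: FIRST(J D) = {g}, so it goes in M[S, t] for t ∈ {g}.
For S ::= epsilon: FIRST(epsilon) = {epsilon}, so it goes in M[S, t] for t ∈ {}; since epsilon ∈ FIRST, also for every t ∈ FOLLOW(S) = {$}.

S ::= J D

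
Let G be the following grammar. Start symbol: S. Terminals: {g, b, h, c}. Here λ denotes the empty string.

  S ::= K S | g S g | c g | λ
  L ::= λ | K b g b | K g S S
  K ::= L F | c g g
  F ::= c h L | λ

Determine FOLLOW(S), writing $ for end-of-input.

FIRST(F) = {λ, c}
FIRST(S) = {λ, b, c, g}  (via K S)
FIRST(L) = {λ, b, c, g}  (via K b g b, K g S S)
FIRST(K) = {λ, b, c, g}  (via L F)
FOLLOW(S) includes $ since S is the start symbol.
FOLLOW(S): in S::=K S, the suffix after S is empty (adds nothing new); in S::=g S g, S is followed by g with FIRST {g}; in L::=K g S S (occurrence 1), S is followed by S with FIRST {λ, b, c, g}; in L::=K g S S (occurrence 1), the suffix after S is nullable, so FOLLOW(S) ⊇ FOLLOW(L) = {$, b, c, g}; in L::=K g S S (occurrence 2), the suffix after S is empty, so FOLLOW(S) ⊇ FOLLOW(L) = {$, b, c, g}. Thus FOLLOW(S) = {$, b, c, g}.
FOLLOW(K): in S::=K S, K is followed by S with FIRST {λ, b, c, g}; in S::=K S, the suffix after K is nullable, so FOLLOW(K) ⊇ FOLLOW(S) = {$, b, c, g}; in L::=K b g b, K is followed by b g b with FIRST {b}; in L::=K g S S, K is followed by g S S with FIRST {g}. Thus FOLLOW(K) = {$, b, c, g}.
FOLLOW(F): in K::=L F, the suffix after F is empty, so FOLLOW(F) ⊇ FOLLOW(K) = {$, b, c, g}. Thus FOLLOW(F) = {$, b, c, g}.
FOLLOW(L): in K::=L F, L is followed by F with FIRST {λ, c}; in K::=L F, the suffix after L is nullable, so FOLLOW(L) ⊇ FOLLOW(K) = {$, b, c, g}; in F::=c h L, the suffix after L is empty, so FOLLOW(L) ⊇ FOLLOW(F) = {$, b, c, g}. Thus FOLLOW(L) = {$, b, c, g}.

{$, b, c, g}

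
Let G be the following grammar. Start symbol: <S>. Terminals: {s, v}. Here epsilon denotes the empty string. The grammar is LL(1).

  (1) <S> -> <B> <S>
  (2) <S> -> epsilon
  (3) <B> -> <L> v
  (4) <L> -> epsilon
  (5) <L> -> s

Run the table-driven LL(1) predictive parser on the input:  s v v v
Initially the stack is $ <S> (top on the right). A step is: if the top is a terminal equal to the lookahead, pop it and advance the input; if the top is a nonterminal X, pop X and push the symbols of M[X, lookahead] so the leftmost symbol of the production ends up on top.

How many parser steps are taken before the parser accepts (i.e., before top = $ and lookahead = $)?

step 1: stack=$ <S>  input=s v v v $  — expand <S> -> <B> <S>
step 2: stack=$ <S> <B>  input=s v v v $  — expand <B> -> <L> v
step 3: stack=$ <S> v <L>  input=s v v v $  — expand <L> -> s
step 4: stack=$ <S> v s  input=s v v v $  — match s
step 5: stack=$ <S> v  input=v v v $  — match v
step 6: stack=$ <S>  input=v v $  — expand <S> -> <B> <S>
step 7: stack=$ <S> <B>  input=v v $  — expand <B> -> <L> v
step 8: stack=$ <S> v <L>  input=v v $  — expand <L> -> epsilon
step 9: stack=$ <S> v  input=v v $  — match v
step 10: stack=$ <S>  input=v $  — expand <S> -> <B> <S>
step 11: stack=$ <S> <B>  input=v $  — expand <B> -> <L> v
step 12: stack=$ <S> v <L>  input=v $  — expand <L> -> epsilon
step 13: stack=$ <S> v  input=v $  — match v
step 14: stack=$ <S>  input=$  — expand <S> -> epsilon
Accept reached after 14 steps.

14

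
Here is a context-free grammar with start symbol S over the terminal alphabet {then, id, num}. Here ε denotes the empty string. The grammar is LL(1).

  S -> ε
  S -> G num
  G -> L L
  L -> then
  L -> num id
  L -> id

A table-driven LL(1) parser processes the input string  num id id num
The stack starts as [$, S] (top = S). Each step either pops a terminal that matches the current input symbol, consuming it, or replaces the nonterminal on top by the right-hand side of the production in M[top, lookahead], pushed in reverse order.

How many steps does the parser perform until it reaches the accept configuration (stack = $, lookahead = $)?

     Stack           Input            Action
  1  $ S             num id id num $  expand S -> G num
  2  $ num G         num id id num $  expand G -> L L
  3  $ num L L       num id id num $  expand L -> num id
  4  $ num L id num  num id id num $  match num
  5  $ num L id      id id num $      match id
  6  $ num L         id num $         expand L -> id
  7  $ num id        id num $         match id
  8  $ num           num $            match num
Accept reached after 8 steps.

8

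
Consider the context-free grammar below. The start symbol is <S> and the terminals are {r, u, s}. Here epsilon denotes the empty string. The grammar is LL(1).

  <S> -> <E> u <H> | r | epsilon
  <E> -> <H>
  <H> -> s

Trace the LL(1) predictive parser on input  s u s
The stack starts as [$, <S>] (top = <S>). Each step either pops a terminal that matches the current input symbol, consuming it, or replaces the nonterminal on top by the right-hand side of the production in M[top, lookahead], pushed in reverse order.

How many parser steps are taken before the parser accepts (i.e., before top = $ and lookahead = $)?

step 1: stack=$ <S>  input=s u s $  — expand <S> -> <E> u <H>
step 2: stack=$ <H> u <E>  input=s u s $  — expand <E> -> <H>
step 3: stack=$ <H> u <H>  input=s u s $  — expand <H> -> s
step 4: stack=$ <H> u s  input=s u s $  — match s
step 5: stack=$ <H> u  input=u s $  — match u
step 6: stack=$ <H>  input=s $  — expand <H> -> s
step 7: stack=$ s  input=s $  — match s
Accept reached after 7 steps.

7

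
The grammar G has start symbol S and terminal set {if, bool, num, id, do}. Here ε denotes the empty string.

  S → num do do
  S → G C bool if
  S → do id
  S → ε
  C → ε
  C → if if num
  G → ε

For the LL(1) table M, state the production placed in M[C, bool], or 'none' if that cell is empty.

FIRST(C): from C→ε we get {ε}; from C→if if num we get {if}. So FIRST(C) = {ε, if}.
FIRST(G): from G→ε we get {ε}. So FIRST(G) = {ε}.
FIRST(S): from S→num do do we get {num}; from S→G C bool if we get {bool, if}; from S→do id we get {do}; from S→ε we get {ε}. So FIRST(S) = {ε, bool, do, if, num}.
FOLLOW(S) includes $ since S is the start symbol.
FOLLOW(C): in S→G C bool if, C is followed by bool if with FIRST {bool}. Thus FOLLOW(C) = {bool}.
For C → ε: FIRST(ε) = {ε}, so it goes in M[C, t] for t ∈ {}; since ε ∈ FIRST, also for every t ∈ FOLLOW(C) = {bool}.
For C → if if num: FIRST(if if num) = {if}, so it goes in M[C, t] for t ∈ {if}.

C → ε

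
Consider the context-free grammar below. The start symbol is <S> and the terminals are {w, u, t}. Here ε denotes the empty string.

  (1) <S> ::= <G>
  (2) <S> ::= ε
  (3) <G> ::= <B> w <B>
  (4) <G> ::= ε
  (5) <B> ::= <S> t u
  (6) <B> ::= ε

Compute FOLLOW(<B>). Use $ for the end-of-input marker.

{$, t, w}

FIRST(<S>) = {ε, t, w}  (via <G>)
FIRST(<B>) = {ε, t, w}  (via <S> t u)
FIRST(<G>) = {ε, t, w}  (via <B> w <B>)
FOLLOW(<S>) includes $ since <S> is the start symbol.
FOLLOW(<S>): in <B>::=<S> t u, <S> is followed by t u with FIRST {t}. Thus FOLLOW(<S>) = {$, t}.
FOLLOW(<G>): in <S>::=<G>, the suffix after <G> is empty, so FOLLOW(<G>) ⊇ FOLLOW(<S>) = {$, t}. Thus FOLLOW(<G>) = {$, t}.
FOLLOW(<B>): in <G>::=<B> w <B> (occurrence 1), <B> is followed by w <B> with FIRST {w}; in <G>::=<B> w <B> (occurrence 2), the suffix after <B> is empty, so FOLLOW(<B>) ⊇ FOLLOW(<G>) = {$, t}. Thus FOLLOW(<B>) = {$, t, w}.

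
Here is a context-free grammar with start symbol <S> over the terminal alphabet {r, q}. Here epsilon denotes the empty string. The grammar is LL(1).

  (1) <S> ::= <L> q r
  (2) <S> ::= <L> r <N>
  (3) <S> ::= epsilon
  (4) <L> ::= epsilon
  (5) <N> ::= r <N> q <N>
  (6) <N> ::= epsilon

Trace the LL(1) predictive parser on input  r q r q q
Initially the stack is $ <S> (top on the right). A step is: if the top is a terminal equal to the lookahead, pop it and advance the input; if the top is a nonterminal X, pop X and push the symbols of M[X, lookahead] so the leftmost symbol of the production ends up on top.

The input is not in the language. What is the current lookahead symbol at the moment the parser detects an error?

q

     Stack        Input        Action
  1  $ <S>        r q r q q $  expand <S> ::= <L> r <N>
  2  $ <N> r <L>  r q r q q $  expand <L> ::= epsilon
  3  $ <N> r      r q r q q $  match r
  4  $ <N>        q r q q $    expand <N> ::= epsilon
  5  $            q r q q $    error: stack empty but input remains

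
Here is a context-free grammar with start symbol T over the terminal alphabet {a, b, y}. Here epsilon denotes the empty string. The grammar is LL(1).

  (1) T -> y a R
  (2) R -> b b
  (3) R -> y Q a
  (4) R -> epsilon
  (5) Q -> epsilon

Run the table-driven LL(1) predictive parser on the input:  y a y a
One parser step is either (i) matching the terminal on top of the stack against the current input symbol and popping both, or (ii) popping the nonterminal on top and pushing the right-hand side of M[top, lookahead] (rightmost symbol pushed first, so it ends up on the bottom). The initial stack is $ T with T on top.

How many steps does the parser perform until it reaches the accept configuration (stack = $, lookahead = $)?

step 1: stack=$ T  input=y a y a $  — expand T -> y a R
step 2: stack=$ R a y  input=y a y a $  — match y
step 3: stack=$ R a  input=a y a $  — match a
step 4: stack=$ R  input=y a $  — expand R -> y Q a
step 5: stack=$ a Q y  input=y a $  — match y
step 6: stack=$ a Q  input=a $  — expand Q -> epsilon
step 7: stack=$ a  input=a $  — match a
Accept reached after 7 steps.

7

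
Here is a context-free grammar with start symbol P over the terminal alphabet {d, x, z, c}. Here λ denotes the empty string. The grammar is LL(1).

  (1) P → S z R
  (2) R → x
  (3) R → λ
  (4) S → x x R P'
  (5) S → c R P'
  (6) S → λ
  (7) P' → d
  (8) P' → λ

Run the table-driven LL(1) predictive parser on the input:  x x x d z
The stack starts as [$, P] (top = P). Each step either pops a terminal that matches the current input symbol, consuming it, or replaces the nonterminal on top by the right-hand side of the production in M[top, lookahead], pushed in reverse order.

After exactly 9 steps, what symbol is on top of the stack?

     Stack           Input        Action
  1  $ P             x x x d z $  expand P → S z R
  2  $ R z S         x x x d z $  expand S → x x R P'
  3  $ R z P' R x x  x x x d z $  match x
  4  $ R z P' R x    x x d z $    match x
  5  $ R z P' R      x d z $      expand R → x
  6  $ R z P' x      x d z $      match x
  7  $ R z P'        d z $        expand P' → d
  8  $ R z d         d z $        match d
  9  $ R z           z $          match z
Stack after step 9: $ R (top = R).

R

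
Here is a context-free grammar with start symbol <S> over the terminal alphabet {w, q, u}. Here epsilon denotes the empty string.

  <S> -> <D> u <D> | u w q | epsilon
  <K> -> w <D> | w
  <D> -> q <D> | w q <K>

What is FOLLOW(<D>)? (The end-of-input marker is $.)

FIRST(<K>): from <K>->w <D> we get {w}; from <K>->w we get {w}. So FIRST(<K>) = {w}.
FIRST(<D>): from <D>->q <D> we get {q}; from <D>->w q <K> we get {w}. So FIRST(<D>) = {q, w}.
FIRST(<S>): from <S>-><D> u <D> we get {q, w}; from <S>->u w q we get {u}; from <S>->epsilon we get {epsilon}. So FIRST(<S>) = {epsilon, q, u, w}.
FOLLOW(<S>) includes $ since <S> is the start symbol.
FOLLOW(<S>): <S> appears on no right-hand side. Thus FOLLOW(<S>) = {$}.
FOLLOW(<K>): in <D>->w q <K>, the suffix after <K> is empty, so FOLLOW(<K>) ⊇ FOLLOW(<D>) = {$, u}. Thus FOLLOW(<K>) = {$, u}.
FOLLOW(<D>): in <S>-><D> u <D> (occurrence 1), <D> is followed by u <D> with FIRST {u}; in <S>-><D> u <D> (occurrence 2), the suffix after <D> is empty, so FOLLOW(<D>) ⊇ FOLLOW(<S>) = {$}; in <K>->w <D>, the suffix after <D> is empty, so FOLLOW(<D>) ⊇ FOLLOW(<K>) = {$, u}; in <D>->q <D>, the suffix after <D> is empty (adds nothing new). Thus FOLLOW(<D>) = {$, u}.

{$, u}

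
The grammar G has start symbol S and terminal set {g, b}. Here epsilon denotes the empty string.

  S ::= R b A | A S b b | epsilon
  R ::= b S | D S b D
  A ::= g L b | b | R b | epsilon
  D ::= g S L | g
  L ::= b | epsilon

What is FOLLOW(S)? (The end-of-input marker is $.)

FIRST(D) = {g}
FIRST(L) = {epsilon, b}
FIRST(R) = {b, g}  (via D S b D)
FIRST(A) = {epsilon, b, g}  (via R b)
FIRST(S) = {epsilon, b, g}  (via R b A, A S b b)
FOLLOW(S) includes $ since S is the start symbol.
FOLLOW(R): in S::=R b A, R is followed by b A with FIRST {b}; in A::=R b, R is followed by b with FIRST {b}. Thus FOLLOW(R) = {b}.
FOLLOW(D): in R::=D S b D (occurrence 1), D is followed by S b D with FIRST {b, g}; in R::=D S b D (occurrence 2), the suffix after D is empty, so FOLLOW(D) ⊇ FOLLOW(R) = {b}. Thus FOLLOW(D) = {b, g}.
FOLLOW(S): in S::=A S b b, S is followed by b b with FIRST {b}; in R::=b S, the suffix after S is empty, so FOLLOW(S) ⊇ FOLLOW(R) = {b}; in R::=D S b D, S is followed by b D with FIRST {b}; in D::=g S L, S is followed by L with FIRST {epsilon, b}; in D::=g S L, the suffix after S is nullable, so FOLLOW(S) ⊇ FOLLOW(D) = {b, g}. Thus FOLLOW(S) = {$, b, g}.
FOLLOW(A): in S::=R b A, the suffix after A is empty, so FOLLOW(A) ⊇ FOLLOW(S) = {$, b, g}; in S::=A S b b, A is followed by S b b with FIRST {b, g}. Thus FOLLOW(A) = {$, b, g}.
FOLLOW(L): in A::=g L b, L is followed by b with FIRST {b}; in D::=g S L, the suffix after L is empty, so FOLLOW(L) ⊇ FOLLOW(D) = {b, g}. Thus FOLLOW(L) = {b, g}.

{$, b, g}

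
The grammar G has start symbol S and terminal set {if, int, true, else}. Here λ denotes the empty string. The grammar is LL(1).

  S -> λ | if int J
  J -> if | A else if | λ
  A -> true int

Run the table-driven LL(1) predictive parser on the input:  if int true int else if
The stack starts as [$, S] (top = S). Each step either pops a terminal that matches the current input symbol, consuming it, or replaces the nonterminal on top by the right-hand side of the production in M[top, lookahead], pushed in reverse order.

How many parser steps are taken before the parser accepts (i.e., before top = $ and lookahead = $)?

9

step 1: stack=$ S  input=if int true int else if $  — expand S -> if int J
step 2: stack=$ J int if  input=if int true int else if $  — match if
step 3: stack=$ J int  input=int true int else if $  — match int
step 4: stack=$ J  input=true int else if $  — expand J -> A else if
step 5: stack=$ if else A  input=true int else if $  — expand A -> true int
step 6: stack=$ if else int true  input=true int else if $  — match true
step 7: stack=$ if else int  input=int else if $  — match int
step 8: stack=$ if else  input=else if $  — match else
step 9: stack=$ if  input=if $  — match if
Accept reached after 9 steps.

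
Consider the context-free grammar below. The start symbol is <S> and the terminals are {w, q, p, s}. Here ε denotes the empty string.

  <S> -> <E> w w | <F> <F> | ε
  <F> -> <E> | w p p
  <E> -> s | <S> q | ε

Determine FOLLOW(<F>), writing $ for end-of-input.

{$, q, s, w}

FIRST(<S>): from <S>-><E> w w we get {q, s, w}; from <S>-><F> <F> we get {ε, q, s, w}; from <S>->ε we get {ε}. So FIRST(<S>) = {ε, q, s, w}.
FIRST(<E>): from <E>->s we get {s}; from <E>-><S> q we get {q, s, w}; from <E>->ε we get {ε}. So FIRST(<E>) = {ε, q, s, w}.
FIRST(<F>): from <F>-><E> we get {ε, q, s, w}; from <F>->w p p we get {w}. So FIRST(<F>) = {ε, q, s, w}.
FOLLOW(<S>) includes $ since <S> is the start symbol.
FOLLOW(<S>): in <E>-><S> q, <S> is followed by q with FIRST {q}. Thus FOLLOW(<S>) = {$, q}.
FOLLOW(<F>): in <S>-><F> <F> (occurrence 1), <F> is followed by <F> with FIRST {ε, q, s, w}; in <S>-><F> <F> (occurrence 1), the suffix after <F> is nullable, so FOLLOW(<F>) ⊇ FOLLOW(<S>) = {$, q}; in <S>-><F> <F> (occurrence 2), the suffix after <F> is empty, so FOLLOW(<F>) ⊇ FOLLOW(<S>) = {$, q}. Thus FOLLOW(<F>) = {$, q, s, w}.
FOLLOW(<E>): in <S>-><E> w w, <E> is followed by w w with FIRST {w}; in <F>-><E>, the suffix after <E> is empty, so FOLLOW(<E>) ⊇ FOLLOW(<F>) = {$, q, s, w}. Thus FOLLOW(<E>) = {$, q, s, w}.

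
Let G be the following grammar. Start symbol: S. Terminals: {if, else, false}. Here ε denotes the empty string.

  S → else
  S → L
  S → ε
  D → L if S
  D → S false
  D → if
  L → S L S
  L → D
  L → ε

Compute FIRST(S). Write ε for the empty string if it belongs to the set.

FIRST(S): from S→else we get {else}; from S→L we get {ε, else, false, if}; from S→ε we get {ε}. So FIRST(S) = {ε, else, false, if}.
FIRST(D): from D→L if S we get {else, false, if}; from D→S false we get {else, false, if}; from D→if we get {if}. So FIRST(D) = {else, false, if}.
FIRST(L): from L→S L S we get {ε, else, false, if}; from L→D we get {else, false, if}; from L→ε we get {ε}. So FIRST(L) = {ε, else, false, if}.

{ε, else, false, if}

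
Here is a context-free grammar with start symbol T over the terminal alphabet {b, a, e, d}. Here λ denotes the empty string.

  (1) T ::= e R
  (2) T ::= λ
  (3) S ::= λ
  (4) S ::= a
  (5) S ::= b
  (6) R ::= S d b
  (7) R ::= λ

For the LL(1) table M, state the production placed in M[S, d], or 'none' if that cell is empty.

S ::= λ

FIRST(T): from T::=e R we get {e}; from T::=λ we get {λ}. So FIRST(T) = {λ, e}.
FIRST(S): from S::=λ we get {λ}; from S::=a we get {a}; from S::=b we get {b}. So FIRST(S) = {λ, a, b}.
FIRST(R): from R::=S d b we get {a, b, d}; from R::=λ we get {λ}. So FIRST(R) = {λ, a, b, d}.
FOLLOW(T) includes $ since T is the start symbol.
FOLLOW(S): in R::=S d b, S is followed by d b with FIRST {d}. Thus FOLLOW(S) = {d}.
For S ::= λ: FIRST(λ) = {λ}, so it goes in M[S, t] for t ∈ {}; since λ ∈ FIRST, also for every t ∈ FOLLOW(S) = {d}.
For S ::= a: FIRST(a) = {a}, so it goes in M[S, t] for t ∈ {a}.
For S ::= b: FIRST(b) = {b}, so it goes in M[S, t] for t ∈ {b}.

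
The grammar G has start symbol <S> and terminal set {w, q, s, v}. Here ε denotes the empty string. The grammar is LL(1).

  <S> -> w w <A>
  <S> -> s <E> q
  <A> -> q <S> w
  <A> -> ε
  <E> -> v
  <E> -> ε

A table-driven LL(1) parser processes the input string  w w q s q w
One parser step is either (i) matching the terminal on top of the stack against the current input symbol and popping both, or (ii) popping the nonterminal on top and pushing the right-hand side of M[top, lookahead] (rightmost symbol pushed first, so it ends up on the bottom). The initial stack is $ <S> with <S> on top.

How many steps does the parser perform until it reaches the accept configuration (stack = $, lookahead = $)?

step 1: stack=$ <S>  input=w w q s q w $  — expand <S> -> w w <A>
step 2: stack=$ <A> w w  input=w w q s q w $  — match w
step 3: stack=$ <A> w  input=w q s q w $  — match w
step 4: stack=$ <A>  input=q s q w $  — expand <A> -> q <S> w
step 5: stack=$ w <S> q  input=q s q w $  — match q
step 6: stack=$ w <S>  input=s q w $  — expand <S> -> s <E> q
step 7: stack=$ w q <E> s  input=s q w $  — match s
step 8: stack=$ w q <E>  input=q w $  — expand <E> -> ε
step 9: stack=$ w q  input=q w $  — match q
step 10: stack=$ w  input=w $  — match w
Accept reached after 10 steps.

10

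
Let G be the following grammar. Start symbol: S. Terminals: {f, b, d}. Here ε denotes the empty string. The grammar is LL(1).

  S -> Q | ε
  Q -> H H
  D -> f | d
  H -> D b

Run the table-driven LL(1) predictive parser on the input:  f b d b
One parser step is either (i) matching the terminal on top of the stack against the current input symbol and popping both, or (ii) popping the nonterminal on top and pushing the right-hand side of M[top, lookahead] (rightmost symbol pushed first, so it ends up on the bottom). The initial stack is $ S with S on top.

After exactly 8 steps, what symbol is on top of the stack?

step 1: stack=$ S  input=f b d b $  — expand S -> Q
step 2: stack=$ Q  input=f b d b $  — expand Q -> H H
step 3: stack=$ H H  input=f b d b $  — expand H -> D b
step 4: stack=$ H b D  input=f b d b $  — expand D -> f
step 5: stack=$ H b f  input=f b d b $  — match f
step 6: stack=$ H b  input=b d b $  — match b
step 7: stack=$ H  input=d b $  — expand H -> D b
step 8: stack=$ b D  input=d b $  — expand D -> d
Stack after step 8: $ b d (top = d).

d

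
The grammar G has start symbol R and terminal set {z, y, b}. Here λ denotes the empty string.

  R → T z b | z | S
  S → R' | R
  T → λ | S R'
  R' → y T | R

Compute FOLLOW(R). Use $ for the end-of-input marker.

FIRST(R): from R→T z b we get {y, z}; from R→z we get {z}; from R→S we get {y, z}. So FIRST(R) = {y, z}.
FIRST(R'): from R'→y T we get {y}; from R'→R we get {y, z}. So FIRST(R') = {y, z}.
FIRST(S): from S→R' we get {y, z}; from S→R we get {y, z}. So FIRST(S) = {y, z}.
FIRST(T): from T→λ we get {λ}; from T→S R' we get {y, z}. So FIRST(T) = {λ, y, z}.
FOLLOW(R) includes $ since R is the start symbol.
FOLLOW(R): in S→R, the suffix after R is empty, so FOLLOW(R) ⊇ FOLLOW(S) = {$, y, z}; in R'→R, the suffix after R is empty, so FOLLOW(R) ⊇ FOLLOW(R') = {$, y, z}. Thus FOLLOW(R) = {$, y, z}.
FOLLOW(S): in R→S, the suffix after S is empty, so FOLLOW(S) ⊇ FOLLOW(R) = {$, y, z}; in T→S R', S is followed by R' with FIRST {y, z}. Thus FOLLOW(S) = {$, y, z}.
FOLLOW(T): in R→T z b, T is followed by z b with FIRST {z}; in R'→y T, the suffix after T is empty, so FOLLOW(T) ⊇ FOLLOW(R') = {$, y, z}. Thus FOLLOW(T) = {$, y, z}.
FOLLOW(R'): in S→R', the suffix after R' is empty, so FOLLOW(R') ⊇ FOLLOW(S) = {$, y, z}; in T→S R', the suffix after R' is empty, so FOLLOW(R') ⊇ FOLLOW(T) = {$, y, z}. Thus FOLLOW(R') = {$, y, z}.

{$, y, z}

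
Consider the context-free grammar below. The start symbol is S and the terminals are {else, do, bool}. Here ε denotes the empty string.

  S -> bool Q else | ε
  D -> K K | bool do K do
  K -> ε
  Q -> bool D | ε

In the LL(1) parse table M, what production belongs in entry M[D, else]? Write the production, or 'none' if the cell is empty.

D -> K K

FIRST(S): from S->bool Q else we get {bool}; from S->ε we get {ε}. So FIRST(S) = {ε, bool}.
FIRST(K): from K->ε we get {ε}. So FIRST(K) = {ε}.
FIRST(Q): from Q->bool D we get {bool}; from Q->ε we get {ε}. So FIRST(Q) = {ε, bool}.
FIRST(D): from D->K K we get {ε}; from D->bool do K do we get {bool}. So FIRST(D) = {ε, bool}.
FOLLOW(S) includes $ since S is the start symbol.
FOLLOW(Q): in S->bool Q else, Q is followed by else with FIRST {else}. Thus FOLLOW(Q) = {else}.
FOLLOW(D): in Q->bool D, the suffix after D is empty, so FOLLOW(D) ⊇ FOLLOW(Q) = {else}. Thus FOLLOW(D) = {else}.
For D -> K K: FIRST(K K) = {ε}, so it goes in M[D, t] for t ∈ {}; since ε ∈ FIRST, also for every t ∈ FOLLOW(D) = {else}.
For D -> bool do K do: FIRST(bool do K do) = {bool}, so it goes in M[D, t] for t ∈ {bool}.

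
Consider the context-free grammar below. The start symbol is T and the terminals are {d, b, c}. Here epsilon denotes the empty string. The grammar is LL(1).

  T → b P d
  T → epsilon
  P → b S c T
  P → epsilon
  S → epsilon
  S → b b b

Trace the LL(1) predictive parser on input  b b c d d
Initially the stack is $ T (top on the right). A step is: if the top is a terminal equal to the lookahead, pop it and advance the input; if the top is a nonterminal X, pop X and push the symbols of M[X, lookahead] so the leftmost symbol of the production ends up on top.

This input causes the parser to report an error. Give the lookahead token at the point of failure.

step 1: stack=$ T  input=b b c d d $  — expand T → b P d
step 2: stack=$ d P b  input=b b c d d $  — match b
step 3: stack=$ d P  input=b c d d $  — expand P → b S c T
step 4: stack=$ d T c S b  input=b c d d $  — match b
step 5: stack=$ d T c S  input=c d d $  — expand S → epsilon
step 6: stack=$ d T c  input=c d d $  — match c
step 7: stack=$ d T  input=d d $  — expand T → epsilon
step 8: stack=$ d  input=d d $  — match d
step 9: stack=$  input=d $  — error: stack empty but input remains

d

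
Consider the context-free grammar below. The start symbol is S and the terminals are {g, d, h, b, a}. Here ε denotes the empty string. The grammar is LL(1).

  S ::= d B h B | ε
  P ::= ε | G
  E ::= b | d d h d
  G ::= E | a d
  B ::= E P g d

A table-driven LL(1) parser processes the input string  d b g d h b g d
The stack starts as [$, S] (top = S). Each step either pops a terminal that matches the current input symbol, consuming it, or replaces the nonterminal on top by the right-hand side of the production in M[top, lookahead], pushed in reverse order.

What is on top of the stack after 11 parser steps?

      Stack          Input              Action
   1  $ S            d b g d h b g d $  expand S ::= d B h B
   2  $ B h B d      d b g d h b g d $  match d
   3  $ B h B        b g d h b g d $    expand B ::= E P g d
   4  $ B h d g P E  b g d h b g d $    expand E ::= b
   5  $ B h d g P b  b g d h b g d $    match b
   6  $ B h d g P    g d h b g d $      expand P ::= ε
   7  $ B h d g      g d h b g d $      match g
   8  $ B h d        d h b g d $        match d
   9  $ B h          h b g d $          match h
  10  $ B            b g d $            expand B ::= E P g d
  11  $ d g P E      b g d $            expand E ::= b
Stack after step 11: $ d g P b (top = b).

b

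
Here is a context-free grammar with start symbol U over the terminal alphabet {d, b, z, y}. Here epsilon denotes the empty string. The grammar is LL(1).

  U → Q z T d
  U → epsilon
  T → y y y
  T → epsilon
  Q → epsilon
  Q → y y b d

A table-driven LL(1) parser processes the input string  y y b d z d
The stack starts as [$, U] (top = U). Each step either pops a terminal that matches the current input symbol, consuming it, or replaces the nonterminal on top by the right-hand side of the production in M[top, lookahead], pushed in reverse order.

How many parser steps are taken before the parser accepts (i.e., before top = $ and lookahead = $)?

9

step 1: stack=$ U  input=y y b d z d $  — expand U → Q z T d
step 2: stack=$ d T z Q  input=y y b d z d $  — expand Q → y y b d
step 3: stack=$ d T z d b y y  input=y y b d z d $  — match y
step 4: stack=$ d T z d b y  input=y b d z d $  — match y
step 5: stack=$ d T z d b  input=b d z d $  — match b
step 6: stack=$ d T z d  input=d z d $  — match d
step 7: stack=$ d T z  input=z d $  — match z
step 8: stack=$ d T  input=d $  — expand T → epsilon
step 9: stack=$ d  input=d $  — match d
Accept reached after 9 steps.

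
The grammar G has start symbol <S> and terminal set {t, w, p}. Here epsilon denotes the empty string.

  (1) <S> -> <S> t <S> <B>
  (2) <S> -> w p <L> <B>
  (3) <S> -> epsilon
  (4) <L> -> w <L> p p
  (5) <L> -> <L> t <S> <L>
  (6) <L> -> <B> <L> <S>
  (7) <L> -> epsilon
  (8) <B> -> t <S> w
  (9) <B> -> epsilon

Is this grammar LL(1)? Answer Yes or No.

No

FIRST(<S>) = {epsilon, t, w}
FIRST(<L>) = {epsilon, t, w}
FIRST(<B>) = {epsilon, t}
FOLLOW(<S>) = {$, p, t, w}
FOLLOW(<L>) = {$, p, t, w}
FOLLOW(<B>) = {$, p, t, w}
Cell M[<B>, t] receives both <B> -> t <S> w and <B> -> epsilon — the grammar is not LL(1).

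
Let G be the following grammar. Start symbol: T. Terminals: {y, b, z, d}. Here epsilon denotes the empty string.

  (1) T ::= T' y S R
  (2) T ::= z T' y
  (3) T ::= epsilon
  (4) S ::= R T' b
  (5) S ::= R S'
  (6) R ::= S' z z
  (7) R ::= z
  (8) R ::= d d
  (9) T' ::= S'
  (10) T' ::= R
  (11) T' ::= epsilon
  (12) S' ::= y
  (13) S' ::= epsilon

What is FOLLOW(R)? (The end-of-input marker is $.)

{$, b, d, y, z}

FIRST(S') = {epsilon, y}
FIRST(R) = {d, y, z}  (via S' z z)
FIRST(S) = {d, y, z}  (via R T' b, R S')
FIRST(T') = {epsilon, d, y, z}  (via S', R)
FIRST(T) = {epsilon, d, y, z}  (via T' y S R)
FOLLOW(T) includes $ since T is the start symbol.
FOLLOW(T): T appears on no right-hand side. Thus FOLLOW(T) = {$}.
FOLLOW(S): in T::=T' y S R, S is followed by R with FIRST {d, y, z}. Thus FOLLOW(S) = {d, y, z}.
FOLLOW(T'): in T::=T' y S R, T' is followed by y S R with FIRST {y}; in T::=z T' y, T' is followed by y with FIRST {y}; in S::=R T' b, T' is followed by b with FIRST {b}. Thus FOLLOW(T') = {b, y}.
FOLLOW(R): in T::=T' y S R, the suffix after R is empty, so FOLLOW(R) ⊇ FOLLOW(T) = {$}; in S::=R T' b, R is followed by T' b with FIRST {b, d, y, z}; in S::=R S', R is followed by S' with FIRST {epsilon, y}; in S::=R S', the suffix after R is nullable, so FOLLOW(R) ⊇ FOLLOW(S) = {d, y, z}; in T'::=R, the suffix after R is empty, so FOLLOW(R) ⊇ FOLLOW(T') = {b, y}. Thus FOLLOW(R) = {$, b, d, y, z}.
FOLLOW(S'): in S::=R S', the suffix after S' is empty, so FOLLOW(S') ⊇ FOLLOW(S) = {d, y, z}; in R::=S' z z, S' is followed by z z with FIRST {z}; in T'::=S', the suffix after S' is empty, so FOLLOW(S') ⊇ FOLLOW(T') = {b, y}. Thus FOLLOW(S') = {b, d, y, z}.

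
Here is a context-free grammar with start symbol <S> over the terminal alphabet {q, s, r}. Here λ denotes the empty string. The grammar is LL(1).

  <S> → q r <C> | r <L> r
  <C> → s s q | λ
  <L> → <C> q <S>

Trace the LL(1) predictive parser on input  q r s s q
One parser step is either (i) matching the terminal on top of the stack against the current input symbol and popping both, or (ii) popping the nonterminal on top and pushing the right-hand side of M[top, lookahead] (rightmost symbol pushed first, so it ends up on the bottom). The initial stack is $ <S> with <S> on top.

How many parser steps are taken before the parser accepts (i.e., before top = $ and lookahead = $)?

7

     Stack      Input        Action
  1  $ <S>      q r s s q $  expand <S> → q r <C>
  2  $ <C> r q  q r s s q $  match q
  3  $ <C> r    r s s q $    match r
  4  $ <C>      s s q $      expand <C> → s s q
  5  $ q s s    s s q $      match s
  6  $ q s      s q $        match s
  7  $ q        q $          match q
Accept reached after 7 steps.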